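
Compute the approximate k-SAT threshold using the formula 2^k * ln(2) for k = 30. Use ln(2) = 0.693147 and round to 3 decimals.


Using the asymptotic formula: threshold ~ 2^k * ln(2).
2^30 = 1073741824.
1073741824 * 0.693147 = 744260924.08.

744260924.08


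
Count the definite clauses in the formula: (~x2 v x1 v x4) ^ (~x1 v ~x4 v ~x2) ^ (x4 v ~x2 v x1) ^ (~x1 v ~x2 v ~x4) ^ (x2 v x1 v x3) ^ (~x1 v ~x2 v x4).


A definite clause has exactly one positive literal.
Clause 1: 2 positive -> not definite
Clause 2: 0 positive -> not definite
Clause 3: 2 positive -> not definite
Clause 4: 0 positive -> not definite
Clause 5: 3 positive -> not definite
Clause 6: 1 positive -> definite
Definite clause count = 1.

1


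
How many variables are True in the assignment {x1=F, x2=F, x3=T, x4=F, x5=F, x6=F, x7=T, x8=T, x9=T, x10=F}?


The weight is the number of variables assigned True.
True variables: x3, x7, x8, x9.
Weight = 4.

4


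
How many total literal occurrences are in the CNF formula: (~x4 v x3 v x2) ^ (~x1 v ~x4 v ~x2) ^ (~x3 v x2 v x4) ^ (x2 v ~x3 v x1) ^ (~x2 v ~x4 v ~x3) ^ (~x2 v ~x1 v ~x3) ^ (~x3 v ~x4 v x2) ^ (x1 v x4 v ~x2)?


Clause lengths: 3, 3, 3, 3, 3, 3, 3, 3.
Sum = 3 + 3 + 3 + 3 + 3 + 3 + 3 + 3 = 24.

24


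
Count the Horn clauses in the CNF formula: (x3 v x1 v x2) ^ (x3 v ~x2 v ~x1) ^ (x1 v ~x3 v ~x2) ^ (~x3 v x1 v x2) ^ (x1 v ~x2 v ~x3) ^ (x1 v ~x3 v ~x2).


A Horn clause has at most one positive literal.
Clause 1: 3 positive lit(s) -> not Horn
Clause 2: 1 positive lit(s) -> Horn
Clause 3: 1 positive lit(s) -> Horn
Clause 4: 2 positive lit(s) -> not Horn
Clause 5: 1 positive lit(s) -> Horn
Clause 6: 1 positive lit(s) -> Horn
Total Horn clauses = 4.

4


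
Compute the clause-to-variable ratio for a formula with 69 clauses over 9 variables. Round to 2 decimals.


Clause-to-variable ratio = clauses / variables.
69 / 9 = 7.67.

7.67


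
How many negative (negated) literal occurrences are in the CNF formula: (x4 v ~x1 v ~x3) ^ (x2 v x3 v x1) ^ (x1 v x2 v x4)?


Scan each clause for negated literals.
Clause 1: 2 negative; Clause 2: 0 negative; Clause 3: 0 negative.
Total negative literal occurrences = 2.

2


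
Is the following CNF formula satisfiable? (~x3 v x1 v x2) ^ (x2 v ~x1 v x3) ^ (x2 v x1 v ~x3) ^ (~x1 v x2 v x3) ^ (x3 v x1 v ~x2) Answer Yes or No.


Check all 8 possible truth assignments.
Number of satisfying assignments found: 5.
The formula is satisfiable.

Yes


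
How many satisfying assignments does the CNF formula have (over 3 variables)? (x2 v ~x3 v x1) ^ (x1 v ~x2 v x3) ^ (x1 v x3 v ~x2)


Enumerate all 8 truth assignments over 3 variables.
Test each against every clause.
Satisfying assignments found: 6.

6


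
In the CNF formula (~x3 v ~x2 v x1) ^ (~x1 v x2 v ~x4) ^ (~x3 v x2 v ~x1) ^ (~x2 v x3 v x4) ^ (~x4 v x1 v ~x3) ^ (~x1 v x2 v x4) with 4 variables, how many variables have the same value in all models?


Find all satisfying assignments: 7 model(s).
Check which variables have the same value in every model.
No variable is fixed across all models.
Backbone size = 0.

0


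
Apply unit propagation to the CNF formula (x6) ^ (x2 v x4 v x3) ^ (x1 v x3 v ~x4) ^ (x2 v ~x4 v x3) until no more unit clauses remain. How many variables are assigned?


Unit propagation repeatedly assigns the literal in any unit clause, then simplifies.
Assignments in order: x6 = T.
No further unit clauses remain.
Total variables assigned = 1.

1


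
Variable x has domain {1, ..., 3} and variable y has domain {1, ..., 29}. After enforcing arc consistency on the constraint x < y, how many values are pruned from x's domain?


For the constraint x < y, x needs a supporting value in y's domain.
x can be at most 28 (one less than y's maximum).
Valid x values from domain: 3 out of 3.
Pruned = 3 - 3 = 0.

0


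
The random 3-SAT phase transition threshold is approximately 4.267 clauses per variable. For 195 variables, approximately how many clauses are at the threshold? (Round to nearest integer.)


The 3-SAT phase transition occurs at approximately 4.267 clauses per variable.
m = 4.267 * 195 = 832.065.
Rounded to nearest integer: 832.

832


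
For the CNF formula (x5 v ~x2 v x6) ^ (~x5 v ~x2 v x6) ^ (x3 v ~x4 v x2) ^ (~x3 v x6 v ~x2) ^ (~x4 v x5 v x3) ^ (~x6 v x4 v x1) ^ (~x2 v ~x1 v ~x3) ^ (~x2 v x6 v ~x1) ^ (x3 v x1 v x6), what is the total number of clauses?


Each group enclosed in parentheses joined by ^ is one clause.
Counting the conjuncts: 9 clauses.

9


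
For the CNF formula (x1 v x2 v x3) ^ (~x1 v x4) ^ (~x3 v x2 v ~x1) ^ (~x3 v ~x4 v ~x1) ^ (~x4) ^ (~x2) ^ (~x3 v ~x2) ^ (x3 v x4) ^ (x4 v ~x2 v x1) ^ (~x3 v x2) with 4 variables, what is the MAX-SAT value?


Enumerate all 16 truth assignments.
For each, count how many of the 10 clauses are satisfied.
The formula is not fully satisfiable, so the maximum is below 10.
Maximum simultaneously satisfiable clauses = 9.

9


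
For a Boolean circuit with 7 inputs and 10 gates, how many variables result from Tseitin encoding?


The Tseitin transformation introduces one auxiliary variable per gate.
Total variables = inputs + gates = 7 + 10 = 17.

17


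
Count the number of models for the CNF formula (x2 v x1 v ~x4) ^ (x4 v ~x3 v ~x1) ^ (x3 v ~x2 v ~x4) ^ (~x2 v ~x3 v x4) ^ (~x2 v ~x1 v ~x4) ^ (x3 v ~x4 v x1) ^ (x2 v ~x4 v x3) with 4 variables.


Enumerate all 16 truth assignments over 4 variables.
Test each against every clause.
Satisfying assignments found: 7.

7


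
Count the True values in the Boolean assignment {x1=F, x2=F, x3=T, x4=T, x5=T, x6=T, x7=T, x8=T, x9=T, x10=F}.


The weight is the number of variables assigned True.
True variables: x3, x4, x5, x6, x7, x8, x9.
Weight = 7.

7


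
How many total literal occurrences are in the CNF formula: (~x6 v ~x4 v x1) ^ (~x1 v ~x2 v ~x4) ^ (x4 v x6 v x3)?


Clause lengths: 3, 3, 3.
Sum = 3 + 3 + 3 = 9.

9


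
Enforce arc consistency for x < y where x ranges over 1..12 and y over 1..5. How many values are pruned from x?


For the constraint x < y, x needs a supporting value in y's domain.
x can be at most 4 (one less than y's maximum).
Valid x values from domain: 4 out of 12.
Pruned = 12 - 4 = 8.

8


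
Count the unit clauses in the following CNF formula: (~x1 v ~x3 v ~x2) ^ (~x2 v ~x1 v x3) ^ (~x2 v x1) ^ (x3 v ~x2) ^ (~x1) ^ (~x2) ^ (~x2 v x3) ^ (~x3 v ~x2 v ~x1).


A unit clause contains exactly one literal.
Unit clauses found: (~x1), (~x2).
Count = 2.

2


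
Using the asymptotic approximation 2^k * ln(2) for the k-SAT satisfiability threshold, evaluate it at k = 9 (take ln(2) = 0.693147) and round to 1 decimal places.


Using the asymptotic formula: threshold ~ 2^k * ln(2).
2^9 = 512.
512 * 0.693147 = 354.9.

354.9


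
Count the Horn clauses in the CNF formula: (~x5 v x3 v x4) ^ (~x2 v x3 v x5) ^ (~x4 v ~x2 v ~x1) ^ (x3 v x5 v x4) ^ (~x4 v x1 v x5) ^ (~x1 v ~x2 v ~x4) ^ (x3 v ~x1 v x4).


A Horn clause has at most one positive literal.
Clause 1: 2 positive lit(s) -> not Horn
Clause 2: 2 positive lit(s) -> not Horn
Clause 3: 0 positive lit(s) -> Horn
Clause 4: 3 positive lit(s) -> not Horn
Clause 5: 2 positive lit(s) -> not Horn
Clause 6: 0 positive lit(s) -> Horn
Clause 7: 2 positive lit(s) -> not Horn
Total Horn clauses = 2.

2


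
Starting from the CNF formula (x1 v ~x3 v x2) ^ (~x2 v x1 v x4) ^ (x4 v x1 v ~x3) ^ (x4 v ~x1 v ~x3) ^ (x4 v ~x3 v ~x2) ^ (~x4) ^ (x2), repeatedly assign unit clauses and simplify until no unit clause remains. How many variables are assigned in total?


Unit propagation repeatedly assigns the literal in any unit clause, then simplifies.
Assignments in order: x4 = F, x2 = T, x1 = T, x3 = F.
No further unit clauses remain.
Total variables assigned = 4.

4


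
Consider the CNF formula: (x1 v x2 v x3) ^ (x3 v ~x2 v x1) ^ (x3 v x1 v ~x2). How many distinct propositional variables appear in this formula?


Identify each distinct variable in the formula.
Variables found: x1, x2, x3.
Total distinct variables = 3.

3


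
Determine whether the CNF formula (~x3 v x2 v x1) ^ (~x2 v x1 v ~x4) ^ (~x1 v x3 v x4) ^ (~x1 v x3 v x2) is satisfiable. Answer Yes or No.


Check all 16 possible truth assignments.
Number of satisfying assignments found: 9.
The formula is satisfiable.

Yes


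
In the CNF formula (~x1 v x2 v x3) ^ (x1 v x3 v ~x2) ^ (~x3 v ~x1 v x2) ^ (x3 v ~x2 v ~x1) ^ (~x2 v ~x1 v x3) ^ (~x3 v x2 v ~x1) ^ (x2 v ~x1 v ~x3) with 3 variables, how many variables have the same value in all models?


Find all satisfying assignments: 4 model(s).
Check which variables have the same value in every model.
No variable is fixed across all models.
Backbone size = 0.

0


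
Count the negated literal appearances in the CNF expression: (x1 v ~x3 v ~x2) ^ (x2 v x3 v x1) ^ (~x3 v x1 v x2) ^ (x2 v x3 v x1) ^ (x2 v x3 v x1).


Scan each clause for negated literals.
Clause 1: 2 negative; Clause 2: 0 negative; Clause 3: 1 negative; Clause 4: 0 negative; Clause 5: 0 negative.
Total negative literal occurrences = 3.

3


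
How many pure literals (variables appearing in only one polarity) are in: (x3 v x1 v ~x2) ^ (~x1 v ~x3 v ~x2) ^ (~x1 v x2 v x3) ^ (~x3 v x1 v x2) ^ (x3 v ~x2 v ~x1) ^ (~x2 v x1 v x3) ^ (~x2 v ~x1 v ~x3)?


A pure literal appears in only one polarity across all clauses.
No pure literals found.
Count = 0.

0


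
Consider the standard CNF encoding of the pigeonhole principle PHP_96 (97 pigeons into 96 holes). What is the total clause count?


The PHP encoding has two parts:
1) At-least-one-hole clauses: 97 (one per pigeon, each with 96 literals).
2) At-most-one-pigeon-per-hole clauses: 96 holes * C(97,2) = 96 * 4656 = 446976.
Total clauses = 97 + 446976 = 447073.

447073


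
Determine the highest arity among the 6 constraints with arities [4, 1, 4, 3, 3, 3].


The arities are: 4, 1, 4, 3, 3, 3.
Scan for the maximum value.
Maximum arity = 4.

4


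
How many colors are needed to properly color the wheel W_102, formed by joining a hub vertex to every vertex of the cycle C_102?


W_102 consists of the cycle C_102 together with a hub vertex adjacent to every cycle vertex.
The cycle C_102 needs 2 colors (even cycle -> 2).
The hub is adjacent to every cycle vertex, so it must receive a new color distinct from all of them.
Chromatic number = 2 + 1 = 3.

3


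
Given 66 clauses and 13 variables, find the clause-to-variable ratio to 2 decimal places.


Clause-to-variable ratio = clauses / variables.
66 / 13 = 5.08.

5.08


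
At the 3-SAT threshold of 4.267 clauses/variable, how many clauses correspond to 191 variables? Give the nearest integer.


The 3-SAT phase transition occurs at approximately 4.267 clauses per variable.
m = 4.267 * 191 = 814.997.
Rounded to nearest integer: 815.

815


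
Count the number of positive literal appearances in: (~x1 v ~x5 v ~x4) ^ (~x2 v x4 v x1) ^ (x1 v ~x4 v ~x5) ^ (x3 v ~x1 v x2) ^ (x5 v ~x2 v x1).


Scan each clause for unnegated literals.
Clause 1: 0 positive; Clause 2: 2 positive; Clause 3: 1 positive; Clause 4: 2 positive; Clause 5: 2 positive.
Total positive literal occurrences = 7.

7


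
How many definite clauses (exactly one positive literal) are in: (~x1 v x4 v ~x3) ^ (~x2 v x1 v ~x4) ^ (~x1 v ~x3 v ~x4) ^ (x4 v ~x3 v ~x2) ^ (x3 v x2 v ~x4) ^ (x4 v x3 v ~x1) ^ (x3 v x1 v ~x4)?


A definite clause has exactly one positive literal.
Clause 1: 1 positive -> definite
Clause 2: 1 positive -> definite
Clause 3: 0 positive -> not definite
Clause 4: 1 positive -> definite
Clause 5: 2 positive -> not definite
Clause 6: 2 positive -> not definite
Clause 7: 2 positive -> not definite
Definite clause count = 3.

3


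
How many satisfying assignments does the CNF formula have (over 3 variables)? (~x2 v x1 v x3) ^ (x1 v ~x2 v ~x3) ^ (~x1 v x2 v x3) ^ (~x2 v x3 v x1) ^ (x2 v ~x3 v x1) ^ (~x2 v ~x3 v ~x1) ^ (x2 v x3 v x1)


Enumerate all 8 truth assignments over 3 variables.
Test each against every clause.
Satisfying assignments found: 2.

2


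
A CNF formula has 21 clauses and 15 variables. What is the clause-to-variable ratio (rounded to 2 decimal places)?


Clause-to-variable ratio = clauses / variables.
21 / 15 = 1.4.

1.4


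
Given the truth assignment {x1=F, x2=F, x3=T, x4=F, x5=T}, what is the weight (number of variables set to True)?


The weight is the number of variables assigned True.
True variables: x3, x5.
Weight = 2.

2


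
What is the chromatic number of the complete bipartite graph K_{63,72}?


K_{63,72} is bipartite by definition: the two parts are independent sets, with every edge crossing between them.
Color all vertices in one part with color 1 and all vertices in the other part with color 2.
Since the graph has at least one edge, one color does not suffice.
Chromatic number = 2.

2


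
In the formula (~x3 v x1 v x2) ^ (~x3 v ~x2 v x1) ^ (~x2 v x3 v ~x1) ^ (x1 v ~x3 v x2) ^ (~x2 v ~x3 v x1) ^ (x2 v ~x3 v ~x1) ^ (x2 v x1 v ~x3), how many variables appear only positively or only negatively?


A pure literal appears in only one polarity across all clauses.
No pure literals found.
Count = 0.

0


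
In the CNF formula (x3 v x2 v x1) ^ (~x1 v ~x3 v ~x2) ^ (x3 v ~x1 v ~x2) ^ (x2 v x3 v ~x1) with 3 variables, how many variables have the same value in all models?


Find all satisfying assignments: 4 model(s).
Check which variables have the same value in every model.
No variable is fixed across all models.
Backbone size = 0.

0


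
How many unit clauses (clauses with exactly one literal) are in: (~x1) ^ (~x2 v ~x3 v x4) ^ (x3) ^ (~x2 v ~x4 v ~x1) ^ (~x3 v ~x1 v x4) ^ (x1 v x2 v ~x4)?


A unit clause contains exactly one literal.
Unit clauses found: (~x1), (x3).
Count = 2.

2


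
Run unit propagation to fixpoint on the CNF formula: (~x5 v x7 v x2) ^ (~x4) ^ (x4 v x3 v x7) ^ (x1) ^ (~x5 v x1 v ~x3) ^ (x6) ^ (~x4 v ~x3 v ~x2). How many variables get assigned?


Unit propagation repeatedly assigns the literal in any unit clause, then simplifies.
Assignments in order: x4 = F, x1 = T, x6 = T.
No further unit clauses remain.
Total variables assigned = 3.

3


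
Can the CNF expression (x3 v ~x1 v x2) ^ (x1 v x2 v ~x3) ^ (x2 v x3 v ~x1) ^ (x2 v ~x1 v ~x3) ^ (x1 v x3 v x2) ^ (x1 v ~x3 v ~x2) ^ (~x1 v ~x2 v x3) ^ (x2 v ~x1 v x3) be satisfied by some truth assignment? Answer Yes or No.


Check all 8 possible truth assignments.
Number of satisfying assignments found: 2.
The formula is satisfiable.

Yes


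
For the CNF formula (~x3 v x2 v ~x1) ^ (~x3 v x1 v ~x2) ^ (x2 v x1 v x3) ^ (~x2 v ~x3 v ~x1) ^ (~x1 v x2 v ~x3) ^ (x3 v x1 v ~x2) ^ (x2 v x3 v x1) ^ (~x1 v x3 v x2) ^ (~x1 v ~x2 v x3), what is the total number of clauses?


Each group enclosed in parentheses joined by ^ is one clause.
Counting the conjuncts: 9 clauses.

9


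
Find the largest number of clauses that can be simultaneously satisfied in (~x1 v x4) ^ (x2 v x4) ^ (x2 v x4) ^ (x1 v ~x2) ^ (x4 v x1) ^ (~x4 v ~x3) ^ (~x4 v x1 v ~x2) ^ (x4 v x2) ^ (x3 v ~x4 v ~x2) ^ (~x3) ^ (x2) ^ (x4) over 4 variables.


Enumerate all 16 truth assignments.
For each, count how many of the 12 clauses are satisfied.
The formula is not fully satisfiable, so the maximum is below 12.
Maximum simultaneously satisfiable clauses = 11.

11


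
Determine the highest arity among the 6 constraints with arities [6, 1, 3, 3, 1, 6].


The arities are: 6, 1, 3, 3, 1, 6.
Scan for the maximum value.
Maximum arity = 6.

6


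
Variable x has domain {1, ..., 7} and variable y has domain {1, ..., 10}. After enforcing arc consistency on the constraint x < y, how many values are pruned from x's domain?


For the constraint x < y, x needs a supporting value in y's domain.
x can be at most 9 (one less than y's maximum).
Valid x values from domain: 7 out of 7.
Pruned = 7 - 7 = 0.

0


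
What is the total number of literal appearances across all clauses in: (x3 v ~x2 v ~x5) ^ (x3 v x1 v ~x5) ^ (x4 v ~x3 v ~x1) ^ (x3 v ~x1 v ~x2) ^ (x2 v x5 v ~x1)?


Clause lengths: 3, 3, 3, 3, 3.
Sum = 3 + 3 + 3 + 3 + 3 = 15.

15


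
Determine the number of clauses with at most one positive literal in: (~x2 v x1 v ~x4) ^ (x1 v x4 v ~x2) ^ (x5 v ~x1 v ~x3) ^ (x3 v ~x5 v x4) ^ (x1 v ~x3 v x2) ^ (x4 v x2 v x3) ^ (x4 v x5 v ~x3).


A Horn clause has at most one positive literal.
Clause 1: 1 positive lit(s) -> Horn
Clause 2: 2 positive lit(s) -> not Horn
Clause 3: 1 positive lit(s) -> Horn
Clause 4: 2 positive lit(s) -> not Horn
Clause 5: 2 positive lit(s) -> not Horn
Clause 6: 3 positive lit(s) -> not Horn
Clause 7: 2 positive lit(s) -> not Horn
Total Horn clauses = 2.

2


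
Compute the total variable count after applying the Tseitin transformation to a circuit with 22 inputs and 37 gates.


The Tseitin transformation introduces one auxiliary variable per gate.
Total variables = inputs + gates = 22 + 37 = 59.

59


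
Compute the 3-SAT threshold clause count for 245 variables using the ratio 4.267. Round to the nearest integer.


The 3-SAT phase transition occurs at approximately 4.267 clauses per variable.
m = 4.267 * 245 = 1045.415.
Rounded to nearest integer: 1045.

1045


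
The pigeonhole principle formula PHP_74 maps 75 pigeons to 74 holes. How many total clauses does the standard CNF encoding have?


The PHP encoding has two parts:
1) At-least-one-hole clauses: 75 (one per pigeon, each with 74 literals).
2) At-most-one-pigeon-per-hole clauses: 74 holes * C(75,2) = 74 * 2775 = 205350.
Total clauses = 75 + 205350 = 205425.

205425


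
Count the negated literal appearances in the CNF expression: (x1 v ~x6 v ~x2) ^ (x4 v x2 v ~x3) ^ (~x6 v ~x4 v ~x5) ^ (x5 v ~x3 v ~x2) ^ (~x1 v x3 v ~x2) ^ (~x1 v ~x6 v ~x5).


Scan each clause for negated literals.
Clause 1: 2 negative; Clause 2: 1 negative; Clause 3: 3 negative; Clause 4: 2 negative; Clause 5: 2 negative; Clause 6: 3 negative.
Total negative literal occurrences = 13.

13


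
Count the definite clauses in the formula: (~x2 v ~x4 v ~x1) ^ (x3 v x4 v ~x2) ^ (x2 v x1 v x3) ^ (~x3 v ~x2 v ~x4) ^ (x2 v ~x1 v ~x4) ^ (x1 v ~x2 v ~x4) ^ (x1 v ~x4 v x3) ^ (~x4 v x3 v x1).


A definite clause has exactly one positive literal.
Clause 1: 0 positive -> not definite
Clause 2: 2 positive -> not definite
Clause 3: 3 positive -> not definite
Clause 4: 0 positive -> not definite
Clause 5: 1 positive -> definite
Clause 6: 1 positive -> definite
Clause 7: 2 positive -> not definite
Clause 8: 2 positive -> not definite
Definite clause count = 2.

2


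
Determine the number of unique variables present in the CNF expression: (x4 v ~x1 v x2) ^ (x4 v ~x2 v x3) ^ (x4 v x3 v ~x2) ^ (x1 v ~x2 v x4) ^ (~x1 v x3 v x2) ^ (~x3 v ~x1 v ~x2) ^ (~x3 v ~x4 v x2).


Identify each distinct variable in the formula.
Variables found: x1, x2, x3, x4.
Total distinct variables = 4.

4


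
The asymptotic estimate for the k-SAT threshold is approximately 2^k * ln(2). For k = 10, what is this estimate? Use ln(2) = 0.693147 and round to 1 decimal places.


Using the asymptotic formula: threshold ~ 2^k * ln(2).
2^10 = 1024.
1024 * 0.693147 = 709.8.

709.8


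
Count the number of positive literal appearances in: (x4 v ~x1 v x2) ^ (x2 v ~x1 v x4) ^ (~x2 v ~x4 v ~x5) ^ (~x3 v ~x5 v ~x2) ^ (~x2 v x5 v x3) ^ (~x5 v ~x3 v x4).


Scan each clause for unnegated literals.
Clause 1: 2 positive; Clause 2: 2 positive; Clause 3: 0 positive; Clause 4: 0 positive; Clause 5: 2 positive; Clause 6: 1 positive.
Total positive literal occurrences = 7.

7


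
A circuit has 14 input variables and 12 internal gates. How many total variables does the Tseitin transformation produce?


The Tseitin transformation introduces one auxiliary variable per gate.
Total variables = inputs + gates = 14 + 12 = 26.

26


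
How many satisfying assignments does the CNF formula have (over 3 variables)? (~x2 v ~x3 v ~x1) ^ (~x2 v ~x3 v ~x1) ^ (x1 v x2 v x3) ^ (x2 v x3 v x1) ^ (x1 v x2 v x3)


Enumerate all 8 truth assignments over 3 variables.
Test each against every clause.
Satisfying assignments found: 6.

6


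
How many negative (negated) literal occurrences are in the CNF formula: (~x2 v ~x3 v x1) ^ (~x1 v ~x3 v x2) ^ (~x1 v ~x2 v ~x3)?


Scan each clause for negated literals.
Clause 1: 2 negative; Clause 2: 2 negative; Clause 3: 3 negative.
Total negative literal occurrences = 7.

7


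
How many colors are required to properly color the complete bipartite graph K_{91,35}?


K_{91,35} is bipartite by definition: the two parts are independent sets, with every edge crossing between them.
Color all vertices in one part with color 1 and all vertices in the other part with color 2.
Since the graph has at least one edge, one color does not suffice.
Chromatic number = 2.

2


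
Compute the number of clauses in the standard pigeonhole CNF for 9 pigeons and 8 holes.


The PHP encoding has two parts:
1) At-least-one-hole clauses: 9 (one per pigeon, each with 8 literals).
2) At-most-one-pigeon-per-hole clauses: 8 holes * C(9,2) = 8 * 36 = 288.
Total clauses = 9 + 288 = 297.

297


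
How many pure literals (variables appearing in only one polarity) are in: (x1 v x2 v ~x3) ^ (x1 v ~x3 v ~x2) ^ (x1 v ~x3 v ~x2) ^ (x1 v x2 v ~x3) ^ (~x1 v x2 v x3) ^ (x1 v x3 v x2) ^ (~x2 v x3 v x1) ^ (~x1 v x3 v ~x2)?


A pure literal appears in only one polarity across all clauses.
No pure literals found.
Count = 0.

0


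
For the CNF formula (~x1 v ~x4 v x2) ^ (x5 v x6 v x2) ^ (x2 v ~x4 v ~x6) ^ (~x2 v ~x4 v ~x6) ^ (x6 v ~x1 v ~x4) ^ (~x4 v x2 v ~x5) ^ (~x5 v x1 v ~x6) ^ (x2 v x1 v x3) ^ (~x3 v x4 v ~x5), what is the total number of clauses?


Each group enclosed in parentheses joined by ^ is one clause.
Counting the conjuncts: 9 clauses.

9


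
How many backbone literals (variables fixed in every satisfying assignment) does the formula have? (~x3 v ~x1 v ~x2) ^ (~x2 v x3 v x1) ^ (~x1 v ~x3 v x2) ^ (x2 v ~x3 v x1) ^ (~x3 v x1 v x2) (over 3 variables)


Find all satisfying assignments: 4 model(s).
Check which variables have the same value in every model.
No variable is fixed across all models.
Backbone size = 0.

0


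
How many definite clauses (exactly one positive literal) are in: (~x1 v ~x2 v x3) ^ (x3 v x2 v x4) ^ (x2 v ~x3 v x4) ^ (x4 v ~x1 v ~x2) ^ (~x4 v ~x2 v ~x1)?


A definite clause has exactly one positive literal.
Clause 1: 1 positive -> definite
Clause 2: 3 positive -> not definite
Clause 3: 2 positive -> not definite
Clause 4: 1 positive -> definite
Clause 5: 0 positive -> not definite
Definite clause count = 2.

2


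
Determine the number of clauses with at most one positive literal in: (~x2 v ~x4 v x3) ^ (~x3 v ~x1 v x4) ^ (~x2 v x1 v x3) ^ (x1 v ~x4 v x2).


A Horn clause has at most one positive literal.
Clause 1: 1 positive lit(s) -> Horn
Clause 2: 1 positive lit(s) -> Horn
Clause 3: 2 positive lit(s) -> not Horn
Clause 4: 2 positive lit(s) -> not Horn
Total Horn clauses = 2.

2


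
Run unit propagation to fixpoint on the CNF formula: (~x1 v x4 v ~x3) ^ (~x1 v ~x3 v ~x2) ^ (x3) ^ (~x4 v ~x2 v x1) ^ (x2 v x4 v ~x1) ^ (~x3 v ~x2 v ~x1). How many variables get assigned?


Unit propagation repeatedly assigns the literal in any unit clause, then simplifies.
Assignments in order: x3 = T.
No further unit clauses remain.
Total variables assigned = 1.

1


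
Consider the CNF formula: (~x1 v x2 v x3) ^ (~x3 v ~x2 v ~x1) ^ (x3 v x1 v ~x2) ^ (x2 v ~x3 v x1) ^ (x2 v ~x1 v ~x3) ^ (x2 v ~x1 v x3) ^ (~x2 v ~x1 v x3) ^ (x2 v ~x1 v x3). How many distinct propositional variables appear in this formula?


Identify each distinct variable in the formula.
Variables found: x1, x2, x3.
Total distinct variables = 3.

3


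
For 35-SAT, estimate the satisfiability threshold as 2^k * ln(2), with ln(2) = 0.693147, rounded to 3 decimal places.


Using the asymptotic formula: threshold ~ 2^k * ln(2).
2^35 = 34359738368.
34359738368 * 0.693147 = 23816349570.564.

23816349570.564


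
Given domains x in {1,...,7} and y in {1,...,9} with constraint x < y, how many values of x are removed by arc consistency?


For the constraint x < y, x needs a supporting value in y's domain.
x can be at most 8 (one less than y's maximum).
Valid x values from domain: 7 out of 7.
Pruned = 7 - 7 = 0.

0


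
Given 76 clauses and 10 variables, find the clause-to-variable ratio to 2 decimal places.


Clause-to-variable ratio = clauses / variables.
76 / 10 = 7.6.

7.6


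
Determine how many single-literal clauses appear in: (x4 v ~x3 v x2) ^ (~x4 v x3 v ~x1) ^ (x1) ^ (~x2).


A unit clause contains exactly one literal.
Unit clauses found: (x1), (~x2).
Count = 2.

2


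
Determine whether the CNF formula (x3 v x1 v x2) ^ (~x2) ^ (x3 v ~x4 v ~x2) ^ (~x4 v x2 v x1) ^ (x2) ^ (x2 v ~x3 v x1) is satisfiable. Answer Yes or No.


Check all 16 possible truth assignments.
Number of satisfying assignments found: 0.
The formula is unsatisfiable.

No


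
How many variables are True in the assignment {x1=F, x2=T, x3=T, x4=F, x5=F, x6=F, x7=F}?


The weight is the number of variables assigned True.
True variables: x2, x3.
Weight = 2.

2


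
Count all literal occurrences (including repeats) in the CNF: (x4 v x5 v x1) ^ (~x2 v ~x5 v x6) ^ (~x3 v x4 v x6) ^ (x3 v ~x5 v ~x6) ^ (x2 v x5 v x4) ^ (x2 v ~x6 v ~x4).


Clause lengths: 3, 3, 3, 3, 3, 3.
Sum = 3 + 3 + 3 + 3 + 3 + 3 = 18.

18


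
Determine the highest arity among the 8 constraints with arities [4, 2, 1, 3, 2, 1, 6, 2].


The arities are: 4, 2, 1, 3, 2, 1, 6, 2.
Scan for the maximum value.
Maximum arity = 6.

6


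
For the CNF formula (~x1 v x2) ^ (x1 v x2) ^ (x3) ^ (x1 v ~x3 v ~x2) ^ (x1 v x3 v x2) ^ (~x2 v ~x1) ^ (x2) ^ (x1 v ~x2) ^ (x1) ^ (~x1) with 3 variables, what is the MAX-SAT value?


Enumerate all 8 truth assignments.
For each, count how many of the 10 clauses are satisfied.
The formula is not fully satisfiable, so the maximum is below 10.
Maximum simultaneously satisfiable clauses = 8.

8


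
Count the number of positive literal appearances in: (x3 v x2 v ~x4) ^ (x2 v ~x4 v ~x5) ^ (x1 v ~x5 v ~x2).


Scan each clause for unnegated literals.
Clause 1: 2 positive; Clause 2: 1 positive; Clause 3: 1 positive.
Total positive literal occurrences = 4.

4


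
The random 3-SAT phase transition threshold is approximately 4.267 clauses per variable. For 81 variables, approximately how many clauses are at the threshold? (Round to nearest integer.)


The 3-SAT phase transition occurs at approximately 4.267 clauses per variable.
m = 4.267 * 81 = 345.627.
Rounded to nearest integer: 346.

346


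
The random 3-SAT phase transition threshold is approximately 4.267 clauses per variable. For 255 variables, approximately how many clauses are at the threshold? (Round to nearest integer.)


The 3-SAT phase transition occurs at approximately 4.267 clauses per variable.
m = 4.267 * 255 = 1088.085.
Rounded to nearest integer: 1088.

1088


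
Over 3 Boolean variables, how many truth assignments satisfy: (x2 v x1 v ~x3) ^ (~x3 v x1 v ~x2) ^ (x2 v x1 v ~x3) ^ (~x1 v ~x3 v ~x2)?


Enumerate all 8 truth assignments over 3 variables.
Test each against every clause.
Satisfying assignments found: 5.

5


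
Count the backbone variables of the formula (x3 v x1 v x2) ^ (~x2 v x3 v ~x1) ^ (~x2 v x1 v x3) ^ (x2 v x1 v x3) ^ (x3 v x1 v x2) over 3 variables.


Find all satisfying assignments: 5 model(s).
Check which variables have the same value in every model.
No variable is fixed across all models.
Backbone size = 0.

0


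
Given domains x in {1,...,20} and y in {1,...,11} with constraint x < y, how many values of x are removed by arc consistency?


For the constraint x < y, x needs a supporting value in y's domain.
x can be at most 10 (one less than y's maximum).
Valid x values from domain: 10 out of 20.
Pruned = 20 - 10 = 10.

10


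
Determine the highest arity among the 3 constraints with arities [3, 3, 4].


The arities are: 3, 3, 4.
Scan for the maximum value.
Maximum arity = 4.

4


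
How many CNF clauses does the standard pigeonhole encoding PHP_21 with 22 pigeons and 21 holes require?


The PHP encoding has two parts:
1) At-least-one-hole clauses: 22 (one per pigeon, each with 21 literals).
2) At-most-one-pigeon-per-hole clauses: 21 holes * C(22,2) = 21 * 231 = 4851.
Total clauses = 22 + 4851 = 4873.

4873


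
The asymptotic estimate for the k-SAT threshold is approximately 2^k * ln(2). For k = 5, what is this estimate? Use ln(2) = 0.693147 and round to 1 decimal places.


Using the asymptotic formula: threshold ~ 2^k * ln(2).
2^5 = 32.
32 * 0.693147 = 22.2.

22.2


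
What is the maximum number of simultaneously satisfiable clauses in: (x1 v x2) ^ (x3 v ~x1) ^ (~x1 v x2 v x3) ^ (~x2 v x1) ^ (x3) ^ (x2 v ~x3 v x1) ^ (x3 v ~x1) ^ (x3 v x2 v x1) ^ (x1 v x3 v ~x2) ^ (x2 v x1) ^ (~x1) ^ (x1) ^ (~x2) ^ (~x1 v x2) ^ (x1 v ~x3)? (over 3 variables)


Enumerate all 8 truth assignments.
For each, count how many of the 15 clauses are satisfied.
The formula is not fully satisfiable, so the maximum is below 15.
Maximum simultaneously satisfiable clauses = 13.

13


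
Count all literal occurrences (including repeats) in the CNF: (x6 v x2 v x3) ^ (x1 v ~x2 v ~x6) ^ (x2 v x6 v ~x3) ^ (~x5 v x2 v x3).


Clause lengths: 3, 3, 3, 3.
Sum = 3 + 3 + 3 + 3 = 12.

12


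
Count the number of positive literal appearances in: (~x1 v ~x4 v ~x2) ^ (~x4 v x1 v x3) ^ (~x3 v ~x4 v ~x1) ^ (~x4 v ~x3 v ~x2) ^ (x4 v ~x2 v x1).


Scan each clause for unnegated literals.
Clause 1: 0 positive; Clause 2: 2 positive; Clause 3: 0 positive; Clause 4: 0 positive; Clause 5: 2 positive.
Total positive literal occurrences = 4.

4


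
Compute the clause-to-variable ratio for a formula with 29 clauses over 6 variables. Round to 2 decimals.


Clause-to-variable ratio = clauses / variables.
29 / 6 = 4.83.

4.83


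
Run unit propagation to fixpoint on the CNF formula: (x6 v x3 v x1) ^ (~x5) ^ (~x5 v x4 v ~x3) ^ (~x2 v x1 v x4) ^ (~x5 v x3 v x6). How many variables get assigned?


Unit propagation repeatedly assigns the literal in any unit clause, then simplifies.
Assignments in order: x5 = F.
No further unit clauses remain.
Total variables assigned = 1.

1


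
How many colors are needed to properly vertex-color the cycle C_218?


A cycle on an even number of vertices is bipartite: alternate two colors around the cycle.
Since 218 is even, two colors suffice, and at least two are needed because the graph has edges.
Chromatic number = 2.

2


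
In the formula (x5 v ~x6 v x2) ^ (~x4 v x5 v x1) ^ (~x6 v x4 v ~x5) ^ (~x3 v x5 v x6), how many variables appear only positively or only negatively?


A pure literal appears in only one polarity across all clauses.
Pure literals: x1 (positive only), x2 (positive only), x3 (negative only).
Count = 3.

3


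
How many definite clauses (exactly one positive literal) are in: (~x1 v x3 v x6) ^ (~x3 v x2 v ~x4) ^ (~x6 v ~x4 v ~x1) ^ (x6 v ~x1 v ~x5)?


A definite clause has exactly one positive literal.
Clause 1: 2 positive -> not definite
Clause 2: 1 positive -> definite
Clause 3: 0 positive -> not definite
Clause 4: 1 positive -> definite
Definite clause count = 2.

2


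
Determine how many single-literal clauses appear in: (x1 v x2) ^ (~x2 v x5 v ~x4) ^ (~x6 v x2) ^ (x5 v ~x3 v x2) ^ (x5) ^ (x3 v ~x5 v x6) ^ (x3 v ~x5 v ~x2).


A unit clause contains exactly one literal.
Unit clauses found: (x5).
Count = 1.

1


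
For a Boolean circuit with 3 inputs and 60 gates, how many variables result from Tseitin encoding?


The Tseitin transformation introduces one auxiliary variable per gate.
Total variables = inputs + gates = 3 + 60 = 63.

63


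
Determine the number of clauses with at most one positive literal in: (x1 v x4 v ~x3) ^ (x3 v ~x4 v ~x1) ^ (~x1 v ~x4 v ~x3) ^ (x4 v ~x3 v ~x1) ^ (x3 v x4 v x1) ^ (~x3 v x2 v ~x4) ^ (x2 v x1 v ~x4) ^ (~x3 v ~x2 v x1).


A Horn clause has at most one positive literal.
Clause 1: 2 positive lit(s) -> not Horn
Clause 2: 1 positive lit(s) -> Horn
Clause 3: 0 positive lit(s) -> Horn
Clause 4: 1 positive lit(s) -> Horn
Clause 5: 3 positive lit(s) -> not Horn
Clause 6: 1 positive lit(s) -> Horn
Clause 7: 2 positive lit(s) -> not Horn
Clause 8: 1 positive lit(s) -> Horn
Total Horn clauses = 5.

5


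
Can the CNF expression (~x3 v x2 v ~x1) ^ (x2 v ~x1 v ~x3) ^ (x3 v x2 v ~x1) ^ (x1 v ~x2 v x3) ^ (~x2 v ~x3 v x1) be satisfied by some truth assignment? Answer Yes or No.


Check all 8 possible truth assignments.
Number of satisfying assignments found: 4.
The formula is satisfiable.

Yes


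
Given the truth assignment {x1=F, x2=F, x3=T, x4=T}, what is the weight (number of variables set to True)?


The weight is the number of variables assigned True.
True variables: x3, x4.
Weight = 2.

2


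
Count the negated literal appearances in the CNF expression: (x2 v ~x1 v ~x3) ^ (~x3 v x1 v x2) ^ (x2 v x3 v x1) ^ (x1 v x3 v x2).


Scan each clause for negated literals.
Clause 1: 2 negative; Clause 2: 1 negative; Clause 3: 0 negative; Clause 4: 0 negative.
Total negative literal occurrences = 3.

3


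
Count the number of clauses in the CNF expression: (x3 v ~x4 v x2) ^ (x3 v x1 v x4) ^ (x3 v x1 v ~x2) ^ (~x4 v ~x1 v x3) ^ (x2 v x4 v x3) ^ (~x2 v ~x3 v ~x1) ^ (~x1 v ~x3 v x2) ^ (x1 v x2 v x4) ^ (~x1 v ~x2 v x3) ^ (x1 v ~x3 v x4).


Each group enclosed in parentheses joined by ^ is one clause.
Counting the conjuncts: 10 clauses.

10


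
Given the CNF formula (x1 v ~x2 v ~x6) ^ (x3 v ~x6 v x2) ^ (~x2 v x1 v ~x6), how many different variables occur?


Identify each distinct variable in the formula.
Variables found: x1, x2, x3, x6.
Total distinct variables = 4.

4


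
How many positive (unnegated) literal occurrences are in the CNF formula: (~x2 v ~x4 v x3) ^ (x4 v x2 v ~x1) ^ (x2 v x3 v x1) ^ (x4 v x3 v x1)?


Scan each clause for unnegated literals.
Clause 1: 1 positive; Clause 2: 2 positive; Clause 3: 3 positive; Clause 4: 3 positive.
Total positive literal occurrences = 9.

9


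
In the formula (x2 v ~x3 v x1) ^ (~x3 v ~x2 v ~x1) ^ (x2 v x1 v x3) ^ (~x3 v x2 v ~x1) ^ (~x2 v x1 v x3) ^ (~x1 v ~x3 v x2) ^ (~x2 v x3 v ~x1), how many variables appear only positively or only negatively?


A pure literal appears in only one polarity across all clauses.
No pure literals found.
Count = 0.

0


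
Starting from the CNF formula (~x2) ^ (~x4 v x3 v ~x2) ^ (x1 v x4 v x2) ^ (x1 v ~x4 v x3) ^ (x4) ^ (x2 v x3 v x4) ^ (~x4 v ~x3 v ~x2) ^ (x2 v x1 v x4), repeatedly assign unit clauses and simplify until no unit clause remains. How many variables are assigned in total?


Unit propagation repeatedly assigns the literal in any unit clause, then simplifies.
Assignments in order: x2 = F, x4 = T.
No further unit clauses remain.
Total variables assigned = 2.

2


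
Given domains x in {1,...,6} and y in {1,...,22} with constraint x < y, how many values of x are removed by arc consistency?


For the constraint x < y, x needs a supporting value in y's domain.
x can be at most 21 (one less than y's maximum).
Valid x values from domain: 6 out of 6.
Pruned = 6 - 6 = 0.

0


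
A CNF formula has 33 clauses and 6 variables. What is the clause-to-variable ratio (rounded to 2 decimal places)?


Clause-to-variable ratio = clauses / variables.
33 / 6 = 5.5.

5.5


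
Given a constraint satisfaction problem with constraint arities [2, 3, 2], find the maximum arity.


The arities are: 2, 3, 2.
Scan for the maximum value.
Maximum arity = 3.

3


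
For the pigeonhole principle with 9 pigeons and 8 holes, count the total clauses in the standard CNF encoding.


The PHP encoding has two parts:
1) At-least-one-hole clauses: 9 (one per pigeon, each with 8 literals).
2) At-most-one-pigeon-per-hole clauses: 8 holes * C(9,2) = 8 * 36 = 288.
Total clauses = 9 + 288 = 297.

297


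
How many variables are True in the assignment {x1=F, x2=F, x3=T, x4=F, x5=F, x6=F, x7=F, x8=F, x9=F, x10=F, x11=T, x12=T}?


The weight is the number of variables assigned True.
True variables: x3, x11, x12.
Weight = 3.

3


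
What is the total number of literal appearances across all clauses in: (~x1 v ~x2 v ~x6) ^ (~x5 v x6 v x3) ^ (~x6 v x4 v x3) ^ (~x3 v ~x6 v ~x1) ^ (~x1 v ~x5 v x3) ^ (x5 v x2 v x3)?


Clause lengths: 3, 3, 3, 3, 3, 3.
Sum = 3 + 3 + 3 + 3 + 3 + 3 = 18.

18


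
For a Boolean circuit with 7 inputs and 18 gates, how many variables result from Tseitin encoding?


The Tseitin transformation introduces one auxiliary variable per gate.
Total variables = inputs + gates = 7 + 18 = 25.

25


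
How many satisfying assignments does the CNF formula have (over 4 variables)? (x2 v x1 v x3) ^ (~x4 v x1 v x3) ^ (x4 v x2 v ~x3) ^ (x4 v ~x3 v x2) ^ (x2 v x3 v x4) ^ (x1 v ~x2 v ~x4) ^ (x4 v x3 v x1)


Enumerate all 16 truth assignments over 4 variables.
Test each against every clause.
Satisfying assignments found: 8.

8


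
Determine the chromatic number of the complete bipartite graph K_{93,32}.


K_{93,32} is bipartite by definition: the two parts are independent sets, with every edge crossing between them.
Color all vertices in one part with color 1 and all vertices in the other part with color 2.
Since the graph has at least one edge, one color does not suffice.
Chromatic number = 2.

2


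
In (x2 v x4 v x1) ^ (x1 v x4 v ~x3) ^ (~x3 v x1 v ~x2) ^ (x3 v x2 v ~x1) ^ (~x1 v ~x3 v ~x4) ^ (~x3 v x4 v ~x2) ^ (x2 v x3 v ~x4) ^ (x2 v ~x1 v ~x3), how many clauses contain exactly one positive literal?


A definite clause has exactly one positive literal.
Clause 1: 3 positive -> not definite
Clause 2: 2 positive -> not definite
Clause 3: 1 positive -> definite
Clause 4: 2 positive -> not definite
Clause 5: 0 positive -> not definite
Clause 6: 1 positive -> definite
Clause 7: 2 positive -> not definite
Clause 8: 1 positive -> definite
Definite clause count = 3.

3


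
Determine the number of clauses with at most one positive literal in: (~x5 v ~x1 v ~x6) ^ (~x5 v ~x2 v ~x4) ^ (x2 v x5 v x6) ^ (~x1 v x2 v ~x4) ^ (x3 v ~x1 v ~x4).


A Horn clause has at most one positive literal.
Clause 1: 0 positive lit(s) -> Horn
Clause 2: 0 positive lit(s) -> Horn
Clause 3: 3 positive lit(s) -> not Horn
Clause 4: 1 positive lit(s) -> Horn
Clause 5: 1 positive lit(s) -> Horn
Total Horn clauses = 4.

4


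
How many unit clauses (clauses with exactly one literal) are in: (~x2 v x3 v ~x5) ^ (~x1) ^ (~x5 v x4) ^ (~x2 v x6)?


A unit clause contains exactly one literal.
Unit clauses found: (~x1).
Count = 1.

1


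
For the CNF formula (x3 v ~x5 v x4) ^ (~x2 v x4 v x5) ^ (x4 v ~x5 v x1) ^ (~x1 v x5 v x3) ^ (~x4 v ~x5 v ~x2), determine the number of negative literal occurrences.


Scan each clause for negated literals.
Clause 1: 1 negative; Clause 2: 1 negative; Clause 3: 1 negative; Clause 4: 1 negative; Clause 5: 3 negative.
Total negative literal occurrences = 7.

7


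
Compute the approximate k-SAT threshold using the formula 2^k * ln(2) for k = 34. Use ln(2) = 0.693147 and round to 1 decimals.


Using the asymptotic formula: threshold ~ 2^k * ln(2).
2^34 = 17179869184.
17179869184 * 0.693147 = 11908174785.3.

11908174785.3


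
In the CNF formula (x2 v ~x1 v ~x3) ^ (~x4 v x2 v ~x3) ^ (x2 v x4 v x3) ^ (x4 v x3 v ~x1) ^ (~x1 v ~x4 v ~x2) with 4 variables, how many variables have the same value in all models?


Find all satisfying assignments: 8 model(s).
Check which variables have the same value in every model.
No variable is fixed across all models.
Backbone size = 0.

0


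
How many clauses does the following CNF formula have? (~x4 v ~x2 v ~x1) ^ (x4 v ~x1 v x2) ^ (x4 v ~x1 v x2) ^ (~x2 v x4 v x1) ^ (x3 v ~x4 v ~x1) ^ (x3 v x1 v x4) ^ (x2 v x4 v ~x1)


Each group enclosed in parentheses joined by ^ is one clause.
Counting the conjuncts: 7 clauses.

7


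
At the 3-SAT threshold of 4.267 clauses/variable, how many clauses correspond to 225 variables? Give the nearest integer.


The 3-SAT phase transition occurs at approximately 4.267 clauses per variable.
m = 4.267 * 225 = 960.075.
Rounded to nearest integer: 960.

960
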